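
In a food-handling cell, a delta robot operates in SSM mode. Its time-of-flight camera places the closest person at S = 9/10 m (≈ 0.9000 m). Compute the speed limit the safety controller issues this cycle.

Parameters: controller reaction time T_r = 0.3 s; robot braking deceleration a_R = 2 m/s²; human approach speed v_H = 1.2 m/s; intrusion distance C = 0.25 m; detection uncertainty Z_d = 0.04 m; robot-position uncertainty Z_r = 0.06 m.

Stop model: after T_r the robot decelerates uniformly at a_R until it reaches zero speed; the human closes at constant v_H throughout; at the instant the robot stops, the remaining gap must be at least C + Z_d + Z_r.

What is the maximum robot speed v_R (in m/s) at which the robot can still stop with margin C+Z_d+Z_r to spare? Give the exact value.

at the boundary: (1/4)·v² + (9/10)·v + (-19/100) = 0
  disc = (9/10)² − 4·(1/4)·(-19/100) = 1 ; √disc = 1
  v_R = (−(9/10) + 1) / (2·(1/4)) = 1/5 m/s
check:
braking lasts T_s = (1/5)/2 = 0.1000 s
reaction-phase robot travel = 0.2000·0.3000 = 0.0600 m
robot covers 0.2000·0.1000 − ½·2.0000·0.1000² = 0.0100 m while stopping
human over T_r+T_s: 1.2000·(0.3000+0.1000) = 0.4800 m
C+Z_d+Z_r = 0.2500+0.0400+0.0600 = 0.3500 m
sum ≈ 0.0600+0.0100+0.4800+0.3500 ≈ 0.9000 m = S ✓

v_R_max = 1/5 m/s = 0.2000 m/s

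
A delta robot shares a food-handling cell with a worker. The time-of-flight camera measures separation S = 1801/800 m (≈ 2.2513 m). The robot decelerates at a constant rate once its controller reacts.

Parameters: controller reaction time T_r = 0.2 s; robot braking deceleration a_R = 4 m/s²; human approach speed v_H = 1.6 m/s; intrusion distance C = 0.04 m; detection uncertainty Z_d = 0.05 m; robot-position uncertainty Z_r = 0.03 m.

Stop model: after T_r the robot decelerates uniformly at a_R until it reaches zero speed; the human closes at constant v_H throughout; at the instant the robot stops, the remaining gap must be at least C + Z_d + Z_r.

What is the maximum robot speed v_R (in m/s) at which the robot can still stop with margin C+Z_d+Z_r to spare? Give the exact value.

at the boundary: (1/8)·v² + (3/5)·v + (-1449/800) = 0
  disc = (3/5)² − 4·(1/8)·(-1449/800) = 81/64 ; √disc = 9/8
  v_R = (−(3/5) + 9/8) / (2·(1/8)) = 21/10 m/s
check:
braking lasts T_s = (21/10)/4 = 0.5250 s
robot covers v_R·T_r = 2.1000·0.2000 = 0.4200 m before braking
robot covers 2.1000·0.5250 − ½·4.0000·0.5250² = 0.5513 m while stopping
person approaches 1.6000·(0.2000+0.5250) = 1.1600 m
residual clearance needed = 0.0400+0.0500+0.0300 = 0.1200 m
sum ≈ 0.4200+0.5513+1.1600+0.1200 ≈ 2.2513 m = S ✓

v_R_max = 21/10 m/s = 2.1000 m/s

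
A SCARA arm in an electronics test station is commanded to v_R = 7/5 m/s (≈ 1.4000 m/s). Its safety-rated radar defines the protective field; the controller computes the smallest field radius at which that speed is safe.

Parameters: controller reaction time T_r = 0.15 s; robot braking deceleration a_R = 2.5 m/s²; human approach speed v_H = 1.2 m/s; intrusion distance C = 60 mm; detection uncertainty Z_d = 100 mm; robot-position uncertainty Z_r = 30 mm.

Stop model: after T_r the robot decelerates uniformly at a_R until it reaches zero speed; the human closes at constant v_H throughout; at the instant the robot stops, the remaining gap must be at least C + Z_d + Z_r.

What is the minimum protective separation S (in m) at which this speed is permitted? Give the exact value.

S_min = 411/250 m = 1.6440 m

stop time T_s = (7/5)/(5/2) = 0.5600 s
robot in T_r: 1.4000·0.1500 = 0.2100 m
braking distance = 1.4000²/(2·2.5000) = 0.3920 m
person approaches 1.2000·(0.1500+0.5600) = 0.8520 m
margins: 0.0600+0.1000+0.0300 = 0.1900 m
S_min ≈ 0.2100+0.3920+0.8520+0.1900  ⇒  S_min = 411/250 m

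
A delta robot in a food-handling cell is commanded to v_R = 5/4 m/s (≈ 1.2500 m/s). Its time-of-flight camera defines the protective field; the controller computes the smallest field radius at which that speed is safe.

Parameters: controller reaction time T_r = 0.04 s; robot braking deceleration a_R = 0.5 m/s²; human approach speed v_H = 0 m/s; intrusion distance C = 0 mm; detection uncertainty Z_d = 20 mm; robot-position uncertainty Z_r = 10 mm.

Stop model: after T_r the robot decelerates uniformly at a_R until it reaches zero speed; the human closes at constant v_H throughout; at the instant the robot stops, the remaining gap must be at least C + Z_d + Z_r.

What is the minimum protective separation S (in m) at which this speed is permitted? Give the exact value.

T_s = v_R/a_R = (5/4)/(1/2) = 2.5000 s
reaction-phase robot travel = 1.2500·0.0400 = 0.0500 m
robot under decel: 1.2500²/(2·0.5000) = 1.5625 m
person approaches 0.0000·(0.0400+2.5000) = 0.0000 m
C+Z_d+Z_r = 0.0000+0.0200+0.0100 = 0.0300 m
S_min ≈ 0.0500+1.5625+0.0000+0.0300  ⇒  S_min = 657/400 m

S_min = 657/400 m = 1.6425 m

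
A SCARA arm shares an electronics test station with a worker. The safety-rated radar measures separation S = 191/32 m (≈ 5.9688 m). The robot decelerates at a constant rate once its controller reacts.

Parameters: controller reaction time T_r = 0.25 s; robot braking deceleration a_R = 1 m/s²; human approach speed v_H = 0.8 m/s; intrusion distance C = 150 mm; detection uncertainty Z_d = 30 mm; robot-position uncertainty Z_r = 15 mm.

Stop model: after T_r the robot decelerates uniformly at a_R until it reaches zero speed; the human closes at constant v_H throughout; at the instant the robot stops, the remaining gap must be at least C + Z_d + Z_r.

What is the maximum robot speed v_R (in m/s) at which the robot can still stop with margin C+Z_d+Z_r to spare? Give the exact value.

at the boundary: (1/2)·v² + (21/20)·v + (-4459/800) = 0
  disc = (21/20)² − 4·(1/2)·(-4459/800) = 49/4 ; √disc = 7/2
  v_R = (−(21/20) + 7/2) / (2·(1/2)) = 49/20 m/s
check:
stop time T_s = (49/20)/1 = 2.4500 s
robot covers v_R·T_r = 2.4500·0.2500 = 0.6125 m before braking
robot under decel: 2.4500²/(2·1.0000) = 3.0013 m
person approaches 0.8000·(0.2500+2.4500) = 2.1600 m
residual clearance needed = 0.1500+0.0300+0.0150 = 0.1950 m
sum ≈ 0.6125+3.0013+2.1600+0.1950 ≈ 5.9688 m = S ✓

v_R_max = 49/20 m/s = 2.4500 m/s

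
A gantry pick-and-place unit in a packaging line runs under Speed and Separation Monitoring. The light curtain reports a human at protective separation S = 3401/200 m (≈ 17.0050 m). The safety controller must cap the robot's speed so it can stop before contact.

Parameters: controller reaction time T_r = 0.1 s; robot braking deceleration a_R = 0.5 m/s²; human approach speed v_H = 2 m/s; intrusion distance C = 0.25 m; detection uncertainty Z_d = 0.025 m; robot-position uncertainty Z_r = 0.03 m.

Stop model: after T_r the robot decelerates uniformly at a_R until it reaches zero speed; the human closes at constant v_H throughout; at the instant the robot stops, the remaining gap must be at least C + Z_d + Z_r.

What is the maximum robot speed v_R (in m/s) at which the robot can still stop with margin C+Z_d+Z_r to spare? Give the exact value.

v_R_max = 5/2 m/s = 2.5000 m/s

quadratic (1)·v² + (41/10)·v + (-33/2) = 0
  disc = (41/10)² − 4·(1)·(-33/2) = 8281/100 ; √disc = 91/10
  v_R = (−(41/10) + 91/10) / (2·(1)) = 5/2 m/s
check:
braking lasts T_s = (5/2)/(1/2) = 5.0000 s
robot covers v_R·T_r = 2.5000·0.1000 = 0.2500 m before braking
braking distance = 2.5000²/(2·0.5000) = 6.2500 m
person approaches 2.0000·(0.1000+5.0000) = 10.2000 m
residual clearance needed = 0.2500+0.0250+0.0300 = 0.3050 m
sum ≈ 0.2500+6.2500+10.2000+0.3050 ≈ 17.0050 m = S ✓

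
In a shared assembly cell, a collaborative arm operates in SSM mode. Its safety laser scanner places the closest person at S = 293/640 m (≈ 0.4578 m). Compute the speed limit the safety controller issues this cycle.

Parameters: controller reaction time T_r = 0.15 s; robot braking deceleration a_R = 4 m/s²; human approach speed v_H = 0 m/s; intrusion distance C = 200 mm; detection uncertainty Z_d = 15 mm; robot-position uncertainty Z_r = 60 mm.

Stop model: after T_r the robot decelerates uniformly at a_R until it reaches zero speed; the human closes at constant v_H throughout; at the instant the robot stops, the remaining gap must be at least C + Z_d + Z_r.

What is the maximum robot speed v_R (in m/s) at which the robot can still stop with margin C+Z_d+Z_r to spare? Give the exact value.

collect terms ⇒ (1/8)·v_R² + (3/20)·v_R + (-117/640) = 0
  disc = (3/20)² − 4·(1/8)·(-117/640) = 729/6400 ; √disc = 27/80
  v_R = (−(3/20) + 27/80) / (2·(1/8)) = 3/4 m/s
check:
T_s = v_R/a_R = (3/4)/4 = 0.1875 s
reaction-phase robot travel = 0.7500·0.1500 = 0.1125 m
robot covers 0.7500·0.1875 − ½·4.0000·0.1875² = 0.0703 m while stopping
human closes 0.0000·0.3375 = 0.0000 m
margins: 0.2000+0.0150+0.0600 = 0.2750 m
sum ≈ 0.1125+0.0703+0.0000+0.2750 ≈ 0.4578 m = S ✓

v_R_max = 3/4 m/s = 0.7500 m/s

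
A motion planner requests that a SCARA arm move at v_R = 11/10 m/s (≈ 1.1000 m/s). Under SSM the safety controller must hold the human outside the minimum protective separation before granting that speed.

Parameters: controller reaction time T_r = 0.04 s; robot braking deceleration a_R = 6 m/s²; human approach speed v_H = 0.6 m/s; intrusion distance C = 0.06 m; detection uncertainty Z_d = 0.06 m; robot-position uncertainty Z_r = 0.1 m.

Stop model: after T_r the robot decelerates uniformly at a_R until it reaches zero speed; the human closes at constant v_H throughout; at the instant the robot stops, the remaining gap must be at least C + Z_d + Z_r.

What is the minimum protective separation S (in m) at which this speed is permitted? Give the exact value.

S_min = 2993/6000 m = 0.4988 m

T_s = v_R/a_R = (11/10)/6 = 0.1833 s
robot covers v_R·T_r = 1.1000·0.0400 = 0.0440 m before braking
robot under decel: 1.1000²/(2·6.0000) = 0.1008 m
human over T_r+T_s: 0.6000·(0.0400+0.1833) = 0.1340 m
margins: 0.0600+0.0600+0.1000 = 0.2200 m
S_min ≈ 0.0440+0.1008+0.1340+0.2200  ⇒  S_min = 2993/6000 m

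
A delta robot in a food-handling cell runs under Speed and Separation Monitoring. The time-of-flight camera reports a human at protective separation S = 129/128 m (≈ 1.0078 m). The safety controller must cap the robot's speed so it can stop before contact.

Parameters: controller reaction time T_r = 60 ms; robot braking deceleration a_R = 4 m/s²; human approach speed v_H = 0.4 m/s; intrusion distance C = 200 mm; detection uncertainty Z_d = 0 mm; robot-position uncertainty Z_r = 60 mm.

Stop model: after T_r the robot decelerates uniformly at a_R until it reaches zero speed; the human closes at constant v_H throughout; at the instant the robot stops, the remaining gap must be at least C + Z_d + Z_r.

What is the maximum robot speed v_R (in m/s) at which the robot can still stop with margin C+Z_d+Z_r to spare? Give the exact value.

v_R_max = 37/20 m/s = 1.8500 m/s

collect terms ⇒ (1/8)·v_R² + (4/25)·v_R + (-11581/16000) = 0
  disc = (4/25)² − 4·(1/8)·(-11581/16000) = 62001/160000 ; √disc = 249/400
  v_R = (−(4/25) + 249/400) / (2·(1/8)) = 37/20 m/s
check:
stop time T_s = (37/20)/4 = 0.4625 s
robot in T_r: 1.8500·0.0600 = 0.1110 m
robot covers 1.8500·0.4625 − ½·4.0000·0.4625² = 0.4278 m while stopping
human closes 0.4000·0.5225 = 0.2090 m
C+Z_d+Z_r = 0.2000+0.0000+0.0600 = 0.2600 m
sum ≈ 0.1110+0.4278+0.2090+0.2600 ≈ 1.0078 m = S ✓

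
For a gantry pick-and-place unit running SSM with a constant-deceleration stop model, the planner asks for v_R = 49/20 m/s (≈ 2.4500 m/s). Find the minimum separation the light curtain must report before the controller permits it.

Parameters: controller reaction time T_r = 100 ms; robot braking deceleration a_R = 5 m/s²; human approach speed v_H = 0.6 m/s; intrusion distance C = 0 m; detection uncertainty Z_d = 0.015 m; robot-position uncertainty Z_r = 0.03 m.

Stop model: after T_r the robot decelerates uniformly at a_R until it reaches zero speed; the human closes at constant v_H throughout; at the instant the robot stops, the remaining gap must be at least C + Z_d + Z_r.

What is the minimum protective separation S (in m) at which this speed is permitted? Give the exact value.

S_min = 4977/4000 m = 1.2443 m

braking lasts T_s = (49/20)/5 = 0.4900 s
robot covers v_R·T_r = 2.4500·0.1000 = 0.2450 m before braking
braking distance = 2.4500²/(2·5.0000) = 0.6002 m
person approaches 0.6000·(0.1000+0.4900) = 0.3540 m
C+Z_d+Z_r = 0.0000+0.0150+0.0300 = 0.0450 m
S_min ≈ 0.2450+0.6002+0.3540+0.0450  ⇒  S_min = 4977/4000 m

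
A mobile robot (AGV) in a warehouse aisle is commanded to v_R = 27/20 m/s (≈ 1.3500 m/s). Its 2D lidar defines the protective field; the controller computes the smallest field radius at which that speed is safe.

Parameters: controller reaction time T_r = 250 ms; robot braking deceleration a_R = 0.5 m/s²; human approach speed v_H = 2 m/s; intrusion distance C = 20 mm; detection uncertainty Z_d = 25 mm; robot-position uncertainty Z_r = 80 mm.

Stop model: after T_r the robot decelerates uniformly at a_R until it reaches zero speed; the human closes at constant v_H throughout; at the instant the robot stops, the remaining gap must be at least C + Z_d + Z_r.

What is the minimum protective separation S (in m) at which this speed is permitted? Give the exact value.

stop time T_s = (27/20)/(1/2) = 2.7000 s
robot in T_r: 1.3500·0.2500 = 0.3375 m
robot under decel: 1.3500²/(2·0.5000) = 1.8225 m
human closes 2.0000·2.9500 = 5.9000 m
margins: 0.0200+0.0250+0.0800 = 0.1250 m
S_min ≈ 0.3375+1.8225+5.9000+0.1250  ⇒  S_min = 1637/200 m

S_min = 1637/200 m = 8.1850 m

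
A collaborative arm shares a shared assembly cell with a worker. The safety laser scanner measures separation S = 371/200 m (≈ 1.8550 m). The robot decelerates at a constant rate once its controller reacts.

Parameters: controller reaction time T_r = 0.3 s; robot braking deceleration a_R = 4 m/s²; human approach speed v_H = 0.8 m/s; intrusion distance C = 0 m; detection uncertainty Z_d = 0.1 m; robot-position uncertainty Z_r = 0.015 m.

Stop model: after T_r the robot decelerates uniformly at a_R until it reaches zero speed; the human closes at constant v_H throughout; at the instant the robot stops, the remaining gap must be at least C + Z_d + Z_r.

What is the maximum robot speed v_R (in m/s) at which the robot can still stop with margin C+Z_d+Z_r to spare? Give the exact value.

v_R_max = 2 m/s = 2.0000 m/s

at the boundary: (1/8)·v² + (1/2)·v + (-3/2) = 0
  disc = (1/2)² − 4·(1/8)·(-3/2) = 1 ; √disc = 1
  v_R = (−(1/2) + 1) / (2·(1/8)) = 2 m/s
check:
braking lasts T_s = 2/4 = 0.5000 s
robot covers v_R·T_r = 2.0000·0.3000 = 0.6000 m before braking
robot covers 2.0000·0.5000 − ½·4.0000·0.5000² = 0.5000 m while stopping
human closes 0.8000·0.8000 = 0.6400 m
residual clearance needed = 0.0000+0.1000+0.0150 = 0.1150 m
sum ≈ 0.6000+0.5000+0.6400+0.1150 ≈ 1.8550 m = S ✓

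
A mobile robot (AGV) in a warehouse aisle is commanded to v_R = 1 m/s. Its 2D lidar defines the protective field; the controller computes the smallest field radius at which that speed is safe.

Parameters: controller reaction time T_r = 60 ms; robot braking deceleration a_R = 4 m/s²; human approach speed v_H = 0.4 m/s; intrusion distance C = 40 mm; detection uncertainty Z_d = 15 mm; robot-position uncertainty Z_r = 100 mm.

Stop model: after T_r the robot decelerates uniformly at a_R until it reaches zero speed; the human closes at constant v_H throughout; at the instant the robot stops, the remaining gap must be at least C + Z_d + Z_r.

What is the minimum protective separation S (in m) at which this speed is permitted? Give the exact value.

T_s = v_R/a_R = 1/4 = 0.2500 s
reaction-phase robot travel = 1.0000·0.0600 = 0.0600 m
braking distance = 1.0000²/(2·4.0000) = 0.1250 m
person approaches 0.4000·(0.0600+0.2500) = 0.1240 m
C+Z_d+Z_r = 0.0400+0.0150+0.1000 = 0.1550 m
S_min ≈ 0.0600+0.1250+0.1240+0.1550  ⇒  S_min = 58/125 m

S_min = 58/125 m = 0.4640 m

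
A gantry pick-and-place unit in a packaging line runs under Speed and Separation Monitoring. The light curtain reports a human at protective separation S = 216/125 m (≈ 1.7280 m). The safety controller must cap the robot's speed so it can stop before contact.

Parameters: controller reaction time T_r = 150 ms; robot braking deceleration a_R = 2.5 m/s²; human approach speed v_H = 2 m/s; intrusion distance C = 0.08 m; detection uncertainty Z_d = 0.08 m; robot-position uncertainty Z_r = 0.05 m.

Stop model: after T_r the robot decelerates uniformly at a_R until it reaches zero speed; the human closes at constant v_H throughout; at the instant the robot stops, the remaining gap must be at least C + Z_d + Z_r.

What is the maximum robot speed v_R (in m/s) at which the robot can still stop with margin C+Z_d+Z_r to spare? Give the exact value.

collect terms ⇒ (1/5)·v_R² + (19/20)·v_R + (-609/500) = 0
  disc = (19/20)² − 4·(1/5)·(-609/500) = 18769/10000 ; √disc = 137/100
  v_R = (−(19/20) + 137/100) / (2·(1/5)) = 21/20 m/s
check:
T_s = v_R/a_R = (21/20)/(5/2) = 0.4200 s
reaction-phase robot travel = 1.0500·0.1500 = 0.1575 m
robot covers 1.0500·0.4200 − ½·2.5000·0.4200² = 0.2205 m while stopping
human over T_r+T_s: 2.0000·(0.1500+0.4200) = 1.1400 m
margins: 0.0800+0.0800+0.0500 = 0.2100 m
sum ≈ 0.1575+0.2205+1.1400+0.2100 ≈ 1.7280 m = S ✓

v_R_max = 21/20 m/s = 1.0500 m/s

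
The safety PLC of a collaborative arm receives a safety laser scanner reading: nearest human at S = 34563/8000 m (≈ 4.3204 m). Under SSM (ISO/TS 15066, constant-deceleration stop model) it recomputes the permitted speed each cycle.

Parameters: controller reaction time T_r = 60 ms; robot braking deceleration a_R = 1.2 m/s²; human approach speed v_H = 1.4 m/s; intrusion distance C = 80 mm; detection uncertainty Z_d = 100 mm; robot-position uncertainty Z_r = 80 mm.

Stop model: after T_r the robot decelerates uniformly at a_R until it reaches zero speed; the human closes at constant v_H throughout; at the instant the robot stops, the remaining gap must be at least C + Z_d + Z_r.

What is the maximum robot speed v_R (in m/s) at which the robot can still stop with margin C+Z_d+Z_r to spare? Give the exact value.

v_R_max = 39/20 m/s = 1.9500 m/s

collect terms ⇒ (5/12)·v_R² + (92/75)·v_R + (-31811/8000) = 0
  disc = (92/75)² − 4·(5/12)·(-31811/8000) = 2927521/360000 ; √disc = 1711/600
  v_R = (−(92/75) + 1711/600) / (2·(5/12)) = 39/20 m/s
check:
stop time T_s = (39/20)/(6/5) = 1.6250 s
robot in T_r: 1.9500·0.0600 = 0.1170 m
robot covers 1.9500·1.6250 − ½·1.2000·1.6250² = 1.5844 m while stopping
human over T_r+T_s: 1.4000·(0.0600+1.6250) = 2.3590 m
residual clearance needed = 0.0800+0.1000+0.0800 = 0.2600 m
sum ≈ 0.1170+1.5844+2.3590+0.2600 ≈ 4.3204 m = S ✓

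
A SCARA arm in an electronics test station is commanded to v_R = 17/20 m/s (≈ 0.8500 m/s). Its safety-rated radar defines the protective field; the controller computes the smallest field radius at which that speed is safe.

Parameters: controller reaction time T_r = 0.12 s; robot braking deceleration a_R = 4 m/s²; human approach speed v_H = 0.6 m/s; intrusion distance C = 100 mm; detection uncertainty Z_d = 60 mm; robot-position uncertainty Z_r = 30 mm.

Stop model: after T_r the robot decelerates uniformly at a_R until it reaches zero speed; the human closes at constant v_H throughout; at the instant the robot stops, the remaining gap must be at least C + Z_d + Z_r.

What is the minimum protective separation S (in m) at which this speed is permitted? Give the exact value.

S_min = 9309/16000 m = 0.5818 m

T_s = v_R/a_R = (17/20)/4 = 0.2125 s
robot in T_r: 0.8500·0.1200 = 0.1020 m
robot under decel: 0.8500²/(2·4.0000) = 0.0903 m
person approaches 0.6000·(0.1200+0.2125) = 0.1995 m
residual clearance needed = 0.1000+0.0600+0.0300 = 0.1900 m
S_min ≈ 0.1020+0.0903+0.1995+0.1900  ⇒  S_min = 9309/16000 m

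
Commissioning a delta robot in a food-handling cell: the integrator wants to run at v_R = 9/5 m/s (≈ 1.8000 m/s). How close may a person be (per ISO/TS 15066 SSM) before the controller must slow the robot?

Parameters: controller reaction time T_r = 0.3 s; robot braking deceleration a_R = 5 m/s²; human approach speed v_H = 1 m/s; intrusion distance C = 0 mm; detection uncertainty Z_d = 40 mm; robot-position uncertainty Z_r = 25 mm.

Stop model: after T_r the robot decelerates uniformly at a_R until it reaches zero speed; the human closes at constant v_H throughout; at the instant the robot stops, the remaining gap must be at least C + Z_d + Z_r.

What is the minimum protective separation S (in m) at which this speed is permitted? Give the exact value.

stop time T_s = (9/5)/5 = 0.3600 s
robot in T_r: 1.8000·0.3000 = 0.5400 m
robot covers 1.8000·0.3600 − ½·5.0000·0.3600² = 0.3240 m while stopping
human over T_r+T_s: 1.0000·(0.3000+0.3600) = 0.6600 m
C+Z_d+Z_r = 0.0000+0.0400+0.0250 = 0.0650 m
S_min ≈ 0.5400+0.3240+0.6600+0.0650  ⇒  S_min = 1589/1000 m

S_min = 1589/1000 m = 1.5890 m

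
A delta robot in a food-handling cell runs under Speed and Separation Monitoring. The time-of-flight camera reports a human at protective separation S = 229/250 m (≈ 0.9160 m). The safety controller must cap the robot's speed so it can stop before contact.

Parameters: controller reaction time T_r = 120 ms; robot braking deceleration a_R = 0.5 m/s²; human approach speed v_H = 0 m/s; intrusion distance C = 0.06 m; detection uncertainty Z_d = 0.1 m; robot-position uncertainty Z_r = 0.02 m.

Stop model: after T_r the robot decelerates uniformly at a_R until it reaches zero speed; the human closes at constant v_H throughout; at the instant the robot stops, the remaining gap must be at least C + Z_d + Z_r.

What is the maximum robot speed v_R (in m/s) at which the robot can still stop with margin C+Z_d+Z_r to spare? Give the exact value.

quadratic (1)·v² + (3/25)·v + (-92/125) = 0
  disc = (3/25)² − 4·(1)·(-92/125) = 1849/625 ; √disc = 43/25
  v_R = (−(3/25) + 43/25) / (2·(1)) = 4/5 m/s
check:
stop time T_s = (4/5)/(1/2) = 1.6000 s
reaction-phase robot travel = 0.8000·0.1200 = 0.0960 m
robot under decel: 0.8000²/(2·0.5000) = 0.6400 m
human over T_r+T_s: 0.0000·(0.1200+1.6000) = 0.0000 m
residual clearance needed = 0.0600+0.1000+0.0200 = 0.1800 m
sum ≈ 0.0960+0.6400+0.0000+0.1800 ≈ 0.9160 m = S ✓

v_R_max = 4/5 m/s = 0.8000 m/s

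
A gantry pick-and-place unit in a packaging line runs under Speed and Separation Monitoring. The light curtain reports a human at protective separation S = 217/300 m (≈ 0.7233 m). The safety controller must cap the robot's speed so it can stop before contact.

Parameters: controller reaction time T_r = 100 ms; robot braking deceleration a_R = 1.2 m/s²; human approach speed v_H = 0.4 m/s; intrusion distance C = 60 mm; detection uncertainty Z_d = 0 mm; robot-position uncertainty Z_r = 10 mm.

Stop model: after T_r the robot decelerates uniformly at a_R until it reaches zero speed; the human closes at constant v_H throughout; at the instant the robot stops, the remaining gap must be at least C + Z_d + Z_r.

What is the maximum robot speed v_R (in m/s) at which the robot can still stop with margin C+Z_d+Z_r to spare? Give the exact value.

quadratic (5/12)·v² + (13/30)·v + (-46/75) = 0
  disc = (13/30)² − 4·(5/12)·(-46/75) = 121/100 ; √disc = 11/10
  v_R = (−(13/30) + 11/10) / (2·(5/12)) = 4/5 m/s
check:
braking lasts T_s = (4/5)/(6/5) = 0.6667 s
robot in T_r: 0.8000·0.1000 = 0.0800 m
robot under decel: 0.8000²/(2·1.2000) = 0.2667 m
person approaches 0.4000·(0.1000+0.6667) = 0.3067 m
C+Z_d+Z_r = 0.0600+0.0000+0.0100 = 0.0700 m
sum ≈ 0.0800+0.2667+0.3067+0.0700 ≈ 0.7233 m = S ✓

v_R_max = 4/5 m/s = 0.8000 m/s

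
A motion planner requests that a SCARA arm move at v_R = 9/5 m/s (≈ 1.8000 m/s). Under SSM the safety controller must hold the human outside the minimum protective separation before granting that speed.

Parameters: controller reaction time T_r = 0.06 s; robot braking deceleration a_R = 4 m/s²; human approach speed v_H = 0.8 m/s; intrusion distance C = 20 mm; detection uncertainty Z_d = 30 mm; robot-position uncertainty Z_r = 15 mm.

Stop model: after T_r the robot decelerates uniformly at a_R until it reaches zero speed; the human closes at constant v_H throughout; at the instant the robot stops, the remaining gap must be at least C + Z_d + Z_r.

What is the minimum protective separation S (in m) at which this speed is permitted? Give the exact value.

S_min = 493/500 m = 0.9860 m

T_s = v_R/a_R = (9/5)/4 = 0.4500 s
robot covers v_R·T_r = 1.8000·0.0600 = 0.1080 m before braking
braking distance = 1.8000²/(2·4.0000) = 0.4050 m
human over T_r+T_s: 0.8000·(0.0600+0.4500) = 0.4080 m
C+Z_d+Z_r = 0.0200+0.0300+0.0150 = 0.0650 m
S_min ≈ 0.1080+0.4050+0.4080+0.0650  ⇒  S_min = 493/500 m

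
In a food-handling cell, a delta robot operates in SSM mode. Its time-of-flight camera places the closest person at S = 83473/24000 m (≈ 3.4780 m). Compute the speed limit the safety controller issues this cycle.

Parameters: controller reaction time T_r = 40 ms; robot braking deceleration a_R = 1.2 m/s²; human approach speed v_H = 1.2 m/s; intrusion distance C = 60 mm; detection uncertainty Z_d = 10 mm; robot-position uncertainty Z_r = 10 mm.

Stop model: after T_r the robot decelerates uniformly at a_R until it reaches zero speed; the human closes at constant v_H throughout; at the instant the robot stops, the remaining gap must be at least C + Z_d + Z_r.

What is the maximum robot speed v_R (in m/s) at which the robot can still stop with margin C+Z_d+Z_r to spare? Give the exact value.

v_R_max = 37/20 m/s = 1.8500 m/s

collect terms ⇒ (5/12)·v_R² + (26/25)·v_R + (-80401/24000) = 0
  disc = (26/25)² − 4·(5/12)·(-80401/24000) = 2399401/360000 ; √disc = 1549/600
  v_R = (−(26/25) + 1549/600) / (2·(5/12)) = 37/20 m/s
check:
braking lasts T_s = (37/20)/(6/5) = 1.5417 s
robot in T_r: 1.8500·0.0400 = 0.0740 m
robot under decel: 1.8500²/(2·1.2000) = 1.4260 m
person approaches 1.2000·(0.0400+1.5417) = 1.8980 m
C+Z_d+Z_r = 0.0600+0.0100+0.0100 = 0.0800 m
sum ≈ 0.0740+1.4260+1.8980+0.0800 ≈ 3.4780 m = S ✓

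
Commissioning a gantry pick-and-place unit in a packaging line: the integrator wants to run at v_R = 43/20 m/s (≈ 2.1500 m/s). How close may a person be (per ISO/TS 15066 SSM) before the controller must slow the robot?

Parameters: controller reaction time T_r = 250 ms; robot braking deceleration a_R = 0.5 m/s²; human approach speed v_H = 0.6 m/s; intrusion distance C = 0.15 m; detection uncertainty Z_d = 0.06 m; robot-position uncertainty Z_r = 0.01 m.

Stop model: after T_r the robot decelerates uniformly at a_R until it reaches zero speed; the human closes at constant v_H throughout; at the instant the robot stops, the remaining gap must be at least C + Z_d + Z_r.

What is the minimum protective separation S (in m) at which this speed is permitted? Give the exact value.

S_min = 811/100 m = 8.1100 m

braking lasts T_s = (43/20)/(1/2) = 4.3000 s
robot in T_r: 2.1500·0.2500 = 0.5375 m
robot covers 2.1500·4.3000 − ½·0.5000·4.3000² = 4.6225 m while stopping
person approaches 0.6000·(0.2500+4.3000) = 2.7300 m
C+Z_d+Z_r = 0.1500+0.0600+0.0100 = 0.2200 m
S_min ≈ 0.5375+4.6225+2.7300+0.2200  ⇒  S_min = 811/100 m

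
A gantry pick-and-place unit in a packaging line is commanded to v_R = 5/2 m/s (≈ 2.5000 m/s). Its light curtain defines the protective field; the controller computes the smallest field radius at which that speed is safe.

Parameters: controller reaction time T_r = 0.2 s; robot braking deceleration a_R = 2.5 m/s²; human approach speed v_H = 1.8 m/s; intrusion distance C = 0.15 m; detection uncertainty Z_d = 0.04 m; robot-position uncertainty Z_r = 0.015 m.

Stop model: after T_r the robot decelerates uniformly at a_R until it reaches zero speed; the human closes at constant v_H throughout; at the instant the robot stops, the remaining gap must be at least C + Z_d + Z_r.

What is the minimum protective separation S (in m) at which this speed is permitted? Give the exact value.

S_min = 823/200 m = 4.1150 m

braking lasts T_s = (5/2)/(5/2) = 1.0000 s
robot covers v_R·T_r = 2.5000·0.2000 = 0.5000 m before braking
robot under decel: 2.5000²/(2·2.5000) = 1.2500 m
human closes 1.8000·1.2000 = 2.1600 m
C+Z_d+Z_r = 0.1500+0.0400+0.0150 = 0.2050 m
S_min ≈ 0.5000+1.2500+2.1600+0.2050  ⇒  S_min = 823/200 m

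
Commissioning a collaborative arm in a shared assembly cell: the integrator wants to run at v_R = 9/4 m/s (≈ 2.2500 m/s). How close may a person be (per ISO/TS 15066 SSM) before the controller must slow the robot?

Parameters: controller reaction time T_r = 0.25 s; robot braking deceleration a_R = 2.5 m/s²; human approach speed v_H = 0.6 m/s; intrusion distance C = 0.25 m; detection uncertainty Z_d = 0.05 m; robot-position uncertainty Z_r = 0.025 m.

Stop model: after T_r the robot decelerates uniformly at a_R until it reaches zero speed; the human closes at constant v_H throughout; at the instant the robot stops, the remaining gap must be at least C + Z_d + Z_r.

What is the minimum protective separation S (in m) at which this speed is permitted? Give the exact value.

braking lasts T_s = (9/4)/(5/2) = 0.9000 s
robot in T_r: 2.2500·0.2500 = 0.5625 m
braking distance = 2.2500²/(2·2.5000) = 1.0125 m
human over T_r+T_s: 0.6000·(0.2500+0.9000) = 0.6900 m
margins: 0.2500+0.0500+0.0250 = 0.3250 m
S_min ≈ 0.5625+1.0125+0.6900+0.3250  ⇒  S_min = 259/100 m

S_min = 259/100 m = 2.5900 m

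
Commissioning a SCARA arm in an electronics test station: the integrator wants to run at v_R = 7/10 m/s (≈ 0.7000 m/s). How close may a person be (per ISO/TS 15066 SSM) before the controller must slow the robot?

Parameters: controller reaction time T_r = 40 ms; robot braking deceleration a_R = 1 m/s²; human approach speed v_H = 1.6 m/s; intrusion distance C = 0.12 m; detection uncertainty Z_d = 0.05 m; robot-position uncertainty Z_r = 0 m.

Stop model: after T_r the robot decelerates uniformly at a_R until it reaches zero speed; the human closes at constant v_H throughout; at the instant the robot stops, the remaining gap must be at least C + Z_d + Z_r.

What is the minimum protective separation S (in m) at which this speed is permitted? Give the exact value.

T_s = v_R/a_R = (7/10)/1 = 0.7000 s
robot covers v_R·T_r = 0.7000·0.0400 = 0.0280 m before braking
braking distance = 0.7000²/(2·1.0000) = 0.2450 m
human over T_r+T_s: 1.6000·(0.0400+0.7000) = 1.1840 m
residual clearance needed = 0.1200+0.0500+0.0000 = 0.1700 m
S_min ≈ 0.0280+0.2450+1.1840+0.1700  ⇒  S_min = 1627/1000 m

S_min = 1627/1000 m = 1.6270 m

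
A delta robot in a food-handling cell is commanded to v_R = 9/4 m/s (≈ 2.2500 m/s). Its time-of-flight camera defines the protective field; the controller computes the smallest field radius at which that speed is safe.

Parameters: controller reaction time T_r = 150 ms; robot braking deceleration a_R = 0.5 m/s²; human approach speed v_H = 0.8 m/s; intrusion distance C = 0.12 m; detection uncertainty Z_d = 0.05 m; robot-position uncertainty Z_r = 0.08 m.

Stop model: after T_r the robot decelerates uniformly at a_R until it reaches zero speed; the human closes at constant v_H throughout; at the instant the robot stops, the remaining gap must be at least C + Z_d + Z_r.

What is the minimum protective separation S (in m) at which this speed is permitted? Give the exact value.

S_min = 937/100 m = 9.3700 m

braking lasts T_s = (9/4)/(1/2) = 4.5000 s
robot covers v_R·T_r = 2.2500·0.1500 = 0.3375 m before braking
robot covers 2.2500·4.5000 − ½·0.5000·4.5000² = 5.0625 m while stopping
human closes 0.8000·4.6500 = 3.7200 m
margins: 0.1200+0.0500+0.0800 = 0.2500 m
S_min ≈ 0.3375+5.0625+3.7200+0.2500  ⇒  S_min = 937/100 m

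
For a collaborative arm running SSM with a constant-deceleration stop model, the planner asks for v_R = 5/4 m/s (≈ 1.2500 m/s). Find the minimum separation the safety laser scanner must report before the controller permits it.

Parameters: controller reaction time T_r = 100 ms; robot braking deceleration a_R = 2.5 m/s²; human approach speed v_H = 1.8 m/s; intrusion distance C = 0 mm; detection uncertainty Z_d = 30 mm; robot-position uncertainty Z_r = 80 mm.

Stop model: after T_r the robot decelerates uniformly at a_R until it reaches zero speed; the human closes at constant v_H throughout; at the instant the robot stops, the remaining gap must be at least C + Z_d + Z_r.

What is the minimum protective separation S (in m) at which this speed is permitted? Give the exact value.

T_s = v_R/a_R = (5/4)/(5/2) = 0.5000 s
robot covers v_R·T_r = 1.2500·0.1000 = 0.1250 m before braking
robot covers 1.2500·0.5000 − ½·2.5000·0.5000² = 0.3125 m while stopping
human closes 1.8000·0.6000 = 1.0800 m
residual clearance needed = 0.0000+0.0300+0.0800 = 0.1100 m
S_min ≈ 0.1250+0.3125+1.0800+0.1100  ⇒  S_min = 651/400 m

S_min = 651/400 m = 1.6275 m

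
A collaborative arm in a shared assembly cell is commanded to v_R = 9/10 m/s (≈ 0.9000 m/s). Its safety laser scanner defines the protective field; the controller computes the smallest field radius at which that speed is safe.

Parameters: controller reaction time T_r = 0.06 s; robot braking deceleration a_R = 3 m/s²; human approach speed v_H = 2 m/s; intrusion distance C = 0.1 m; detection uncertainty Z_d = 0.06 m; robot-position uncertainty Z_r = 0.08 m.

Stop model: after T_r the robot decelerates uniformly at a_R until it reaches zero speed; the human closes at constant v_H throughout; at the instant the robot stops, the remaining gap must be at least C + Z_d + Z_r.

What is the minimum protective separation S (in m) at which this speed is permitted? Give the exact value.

S_min = 1149/1000 m = 1.1490 m

braking lasts T_s = (9/10)/3 = 0.3000 s
reaction-phase robot travel = 0.9000·0.0600 = 0.0540 m
braking distance = 0.9000²/(2·3.0000) = 0.1350 m
person approaches 2.0000·(0.0600+0.3000) = 0.7200 m
C+Z_d+Z_r = 0.1000+0.0600+0.0800 = 0.2400 m
S_min ≈ 0.0540+0.1350+0.7200+0.2400  ⇒  S_min = 1149/1000 m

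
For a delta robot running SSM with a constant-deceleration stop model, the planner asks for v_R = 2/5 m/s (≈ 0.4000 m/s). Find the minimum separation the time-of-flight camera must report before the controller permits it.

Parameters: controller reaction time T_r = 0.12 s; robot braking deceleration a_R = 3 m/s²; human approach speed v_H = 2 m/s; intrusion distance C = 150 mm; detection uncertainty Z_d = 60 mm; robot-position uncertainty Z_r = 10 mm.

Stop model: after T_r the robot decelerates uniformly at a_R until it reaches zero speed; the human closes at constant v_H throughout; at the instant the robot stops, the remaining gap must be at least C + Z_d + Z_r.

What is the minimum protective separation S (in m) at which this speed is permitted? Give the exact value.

S_min = 601/750 m = 0.8013 m

braking lasts T_s = (2/5)/3 = 0.1333 s
robot in T_r: 0.4000·0.1200 = 0.0480 m
robot under decel: 0.4000²/(2·3.0000) = 0.0267 m
person approaches 2.0000·(0.1200+0.1333) = 0.5067 m
C+Z_d+Z_r = 0.1500+0.0600+0.0100 = 0.2200 m
S_min ≈ 0.0480+0.0267+0.5067+0.2200  ⇒  S_min = 601/750 m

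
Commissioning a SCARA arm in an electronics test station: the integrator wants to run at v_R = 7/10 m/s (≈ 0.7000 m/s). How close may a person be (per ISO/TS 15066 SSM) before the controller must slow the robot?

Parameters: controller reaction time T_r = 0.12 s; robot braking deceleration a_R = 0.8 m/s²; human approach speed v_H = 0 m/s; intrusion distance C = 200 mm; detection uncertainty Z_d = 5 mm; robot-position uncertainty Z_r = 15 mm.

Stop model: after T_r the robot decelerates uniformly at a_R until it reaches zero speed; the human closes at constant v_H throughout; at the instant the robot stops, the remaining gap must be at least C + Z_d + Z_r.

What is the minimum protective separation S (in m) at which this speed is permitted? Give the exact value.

S_min = 2441/4000 m = 0.6102 m

T_s = v_R/a_R = (7/10)/(4/5) = 0.8750 s
robot in T_r: 0.7000·0.1200 = 0.0840 m
robot covers 0.7000·0.8750 − ½·0.8000·0.8750² = 0.3063 m while stopping
person approaches 0.0000·(0.1200+0.8750) = 0.0000 m
residual clearance needed = 0.2000+0.0050+0.0150 = 0.2200 m
S_min ≈ 0.0840+0.3063+0.0000+0.2200  ⇒  S_min = 2441/4000 m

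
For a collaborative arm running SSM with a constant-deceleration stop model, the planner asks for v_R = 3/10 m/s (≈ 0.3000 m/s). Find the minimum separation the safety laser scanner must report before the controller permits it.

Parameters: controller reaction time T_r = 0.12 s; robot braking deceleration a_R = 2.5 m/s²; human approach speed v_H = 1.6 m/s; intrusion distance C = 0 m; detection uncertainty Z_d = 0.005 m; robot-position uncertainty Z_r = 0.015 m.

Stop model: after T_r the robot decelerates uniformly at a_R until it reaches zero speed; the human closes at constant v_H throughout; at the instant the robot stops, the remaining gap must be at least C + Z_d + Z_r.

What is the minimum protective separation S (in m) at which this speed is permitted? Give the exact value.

T_s = v_R/a_R = (3/10)/(5/2) = 0.1200 s
robot covers v_R·T_r = 0.3000·0.1200 = 0.0360 m before braking
robot under decel: 0.3000²/(2·2.5000) = 0.0180 m
person approaches 1.6000·(0.1200+0.1200) = 0.3840 m
margins: 0.0000+0.0050+0.0150 = 0.0200 m
S_min ≈ 0.0360+0.0180+0.3840+0.0200  ⇒  S_min = 229/500 m

S_min = 229/500 m = 0.4580 m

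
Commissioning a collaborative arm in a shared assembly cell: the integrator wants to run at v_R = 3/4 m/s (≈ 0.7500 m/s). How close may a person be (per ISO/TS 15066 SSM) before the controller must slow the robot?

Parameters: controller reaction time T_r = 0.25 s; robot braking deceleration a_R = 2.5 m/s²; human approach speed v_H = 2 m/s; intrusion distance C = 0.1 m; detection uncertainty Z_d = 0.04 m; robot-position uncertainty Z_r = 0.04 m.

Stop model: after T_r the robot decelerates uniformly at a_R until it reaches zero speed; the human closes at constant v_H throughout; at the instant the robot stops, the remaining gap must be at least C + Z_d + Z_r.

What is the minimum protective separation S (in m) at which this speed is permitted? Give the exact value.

T_s = v_R/a_R = (3/4)/(5/2) = 0.3000 s
reaction-phase robot travel = 0.7500·0.2500 = 0.1875 m
robot covers 0.7500·0.3000 − ½·2.5000·0.3000² = 0.1125 m while stopping
human closes 2.0000·0.5500 = 1.1000 m
margins: 0.1000+0.0400+0.0400 = 0.1800 m
S_min ≈ 0.1875+0.1125+1.1000+0.1800  ⇒  S_min = 79/50 m

S_min = 79/50 m = 1.5800 m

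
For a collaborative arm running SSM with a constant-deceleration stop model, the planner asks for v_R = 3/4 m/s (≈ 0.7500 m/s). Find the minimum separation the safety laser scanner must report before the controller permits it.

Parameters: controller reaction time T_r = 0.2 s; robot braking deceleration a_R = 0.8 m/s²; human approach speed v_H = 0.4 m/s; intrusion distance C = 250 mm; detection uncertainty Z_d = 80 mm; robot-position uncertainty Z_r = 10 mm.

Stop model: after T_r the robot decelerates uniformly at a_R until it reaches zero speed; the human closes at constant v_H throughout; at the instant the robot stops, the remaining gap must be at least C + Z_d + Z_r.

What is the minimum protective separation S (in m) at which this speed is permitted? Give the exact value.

S_min = 4149/3200 m = 1.2966 m

braking lasts T_s = (3/4)/(4/5) = 0.9375 s
robot in T_r: 0.7500·0.2000 = 0.1500 m
braking distance = 0.7500²/(2·0.8000) = 0.3516 m
person approaches 0.4000·(0.2000+0.9375) = 0.4550 m
margins: 0.2500+0.0800+0.0100 = 0.3400 m
S_min ≈ 0.1500+0.3516+0.4550+0.3400  ⇒  S_min = 4149/3200 m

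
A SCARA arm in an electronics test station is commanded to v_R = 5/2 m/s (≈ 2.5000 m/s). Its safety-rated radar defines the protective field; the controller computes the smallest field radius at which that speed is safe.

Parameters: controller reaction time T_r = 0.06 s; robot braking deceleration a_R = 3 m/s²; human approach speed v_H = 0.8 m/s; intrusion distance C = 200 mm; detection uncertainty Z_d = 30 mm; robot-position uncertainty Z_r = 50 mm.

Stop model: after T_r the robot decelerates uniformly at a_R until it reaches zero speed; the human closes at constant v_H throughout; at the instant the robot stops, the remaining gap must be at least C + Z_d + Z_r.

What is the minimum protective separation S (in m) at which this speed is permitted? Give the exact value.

S_min = 6559/3000 m = 2.1863 m

T_s = v_R/a_R = (5/2)/3 = 0.8333 s
reaction-phase robot travel = 2.5000·0.0600 = 0.1500 m
braking distance = 2.5000²/(2·3.0000) = 1.0417 m
human closes 0.8000·0.8933 = 0.7147 m
margins: 0.2000+0.0300+0.0500 = 0.2800 m
S_min ≈ 0.1500+1.0417+0.7147+0.2800  ⇒  S_min = 6559/3000 m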